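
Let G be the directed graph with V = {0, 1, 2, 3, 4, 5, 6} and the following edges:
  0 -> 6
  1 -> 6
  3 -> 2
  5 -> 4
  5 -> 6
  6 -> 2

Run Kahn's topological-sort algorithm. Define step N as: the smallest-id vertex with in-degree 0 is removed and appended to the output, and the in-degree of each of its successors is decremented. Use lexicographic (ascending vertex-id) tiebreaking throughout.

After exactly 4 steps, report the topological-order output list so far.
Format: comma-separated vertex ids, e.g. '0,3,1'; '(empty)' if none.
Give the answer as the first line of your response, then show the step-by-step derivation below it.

0,1,3,5

step 1: output 0; order=[0]; indeg=(0,0,2,0,1,0,2)
step 2: output 1; order=[0,1]; indeg=(0,0,2,0,1,0,1)
step 3: output 3; order=[0,1,3]; indeg=(0,0,1,0,1,0,1)
step 4: output 5; order=[0,1,3,5]; indeg=(0,0,1,0,0,0,0)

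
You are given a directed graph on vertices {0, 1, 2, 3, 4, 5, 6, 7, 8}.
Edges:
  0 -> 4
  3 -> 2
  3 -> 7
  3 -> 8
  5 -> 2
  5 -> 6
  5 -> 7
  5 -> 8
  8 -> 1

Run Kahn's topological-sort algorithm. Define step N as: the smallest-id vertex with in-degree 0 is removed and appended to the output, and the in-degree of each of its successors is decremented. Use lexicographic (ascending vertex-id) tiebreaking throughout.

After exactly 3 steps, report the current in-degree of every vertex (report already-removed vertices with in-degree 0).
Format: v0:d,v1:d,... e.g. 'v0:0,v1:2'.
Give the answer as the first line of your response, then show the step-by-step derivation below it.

v0:0,v1:1,v2:1,v3:0,v4:0,v5:0,v6:1,v7:1,v8:1

step 1: output 0; order=[0]; indeg=(0,1,2,0,0,0,1,2,2)
step 2: output 3; order=[0,3]; indeg=(0,1,1,0,0,0,1,1,1)
step 3: output 4; order=[0,3,4]; indeg=(0,1,1,0,0,0,1,1,1)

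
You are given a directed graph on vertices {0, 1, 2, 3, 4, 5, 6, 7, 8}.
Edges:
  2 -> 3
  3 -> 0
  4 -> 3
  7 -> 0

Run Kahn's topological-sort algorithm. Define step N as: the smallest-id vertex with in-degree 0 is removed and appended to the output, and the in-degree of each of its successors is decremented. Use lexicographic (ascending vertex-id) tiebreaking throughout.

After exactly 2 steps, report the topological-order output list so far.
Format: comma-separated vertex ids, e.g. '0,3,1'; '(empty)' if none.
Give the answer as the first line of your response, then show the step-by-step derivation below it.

1,2

step 1: output 1; order=[1]; indeg=(2,0,0,2,0,0,0,0,0)
step 2: output 2; order=[1,2]; indeg=(2,0,0,1,0,0,0,0,0)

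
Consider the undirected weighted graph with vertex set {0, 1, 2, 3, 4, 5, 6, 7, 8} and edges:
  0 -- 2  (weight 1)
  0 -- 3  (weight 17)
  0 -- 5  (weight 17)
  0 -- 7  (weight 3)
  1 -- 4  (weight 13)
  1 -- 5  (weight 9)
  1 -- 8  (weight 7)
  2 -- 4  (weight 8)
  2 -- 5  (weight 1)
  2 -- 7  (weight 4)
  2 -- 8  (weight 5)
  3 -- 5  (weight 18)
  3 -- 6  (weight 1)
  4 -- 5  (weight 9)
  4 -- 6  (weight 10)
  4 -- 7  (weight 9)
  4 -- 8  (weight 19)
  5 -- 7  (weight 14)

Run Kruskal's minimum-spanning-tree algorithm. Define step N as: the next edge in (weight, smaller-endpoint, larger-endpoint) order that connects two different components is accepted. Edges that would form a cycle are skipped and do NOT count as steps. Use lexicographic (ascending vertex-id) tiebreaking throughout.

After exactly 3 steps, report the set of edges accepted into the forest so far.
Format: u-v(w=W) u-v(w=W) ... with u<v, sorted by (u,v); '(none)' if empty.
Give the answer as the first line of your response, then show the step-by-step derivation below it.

0-2(w=1) 2-5(w=1) 3-6(w=1)

step 1: add edge 0-2 (w=1); MST = {0-2(w=1)}
step 2: add edge 2-5 (w=1); MST = {0-2(w=1) 2-5(w=1)}
step 3: add edge 3-6 (w=1); MST = {0-2(w=1) 2-5(w=1) 3-6(w=1)}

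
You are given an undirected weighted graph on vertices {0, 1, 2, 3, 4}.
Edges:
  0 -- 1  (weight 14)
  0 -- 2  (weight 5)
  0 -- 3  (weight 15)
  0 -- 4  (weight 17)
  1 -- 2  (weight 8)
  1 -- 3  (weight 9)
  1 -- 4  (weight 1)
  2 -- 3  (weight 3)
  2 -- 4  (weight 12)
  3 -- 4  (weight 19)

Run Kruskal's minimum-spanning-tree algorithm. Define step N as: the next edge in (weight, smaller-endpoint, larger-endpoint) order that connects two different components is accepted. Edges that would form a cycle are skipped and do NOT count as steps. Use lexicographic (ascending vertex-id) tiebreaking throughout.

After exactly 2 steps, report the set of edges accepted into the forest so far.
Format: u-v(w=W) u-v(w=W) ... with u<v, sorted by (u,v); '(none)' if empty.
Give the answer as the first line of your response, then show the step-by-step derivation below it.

1-4(w=1) 2-3(w=3)

step 1: add edge 1-4 (w=1); MST = {1-4(w=1)}
step 2: add edge 2-3 (w=3); MST = {1-4(w=1) 2-3(w=3)}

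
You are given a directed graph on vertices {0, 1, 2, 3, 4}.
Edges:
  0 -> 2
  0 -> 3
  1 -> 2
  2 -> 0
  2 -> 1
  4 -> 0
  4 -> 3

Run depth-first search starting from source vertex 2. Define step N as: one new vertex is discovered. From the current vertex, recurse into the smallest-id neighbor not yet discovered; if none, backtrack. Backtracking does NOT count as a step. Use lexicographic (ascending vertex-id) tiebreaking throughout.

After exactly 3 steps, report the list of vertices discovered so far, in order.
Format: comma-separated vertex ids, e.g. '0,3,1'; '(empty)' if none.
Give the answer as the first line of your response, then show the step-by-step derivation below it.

2,0,3

step 1: discover 2; path=2; order=2
step 2: discover 0; path=2>0; order=2,0
step 3: discover 3; path=2>0>3; order=2,0,3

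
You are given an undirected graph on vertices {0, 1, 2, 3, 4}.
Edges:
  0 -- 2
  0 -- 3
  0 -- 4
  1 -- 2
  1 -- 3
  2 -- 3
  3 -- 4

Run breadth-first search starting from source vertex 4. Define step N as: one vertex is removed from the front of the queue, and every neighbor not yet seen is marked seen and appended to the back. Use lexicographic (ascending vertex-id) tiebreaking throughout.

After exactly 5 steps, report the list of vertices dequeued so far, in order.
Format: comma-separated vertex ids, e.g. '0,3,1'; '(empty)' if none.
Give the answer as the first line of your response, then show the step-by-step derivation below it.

4,0,3,2,1

step 1: dequeue 4; queue=[0,3]; order=4
step 2: dequeue 0; queue=[3,2]; order=4,0
step 3: dequeue 3; queue=[2,1]; order=4,0,3
step 4: dequeue 2; queue=[1]; order=4,0,3,2
step 5: dequeue 1; queue=[(empty)]; order=4,0,3,2,1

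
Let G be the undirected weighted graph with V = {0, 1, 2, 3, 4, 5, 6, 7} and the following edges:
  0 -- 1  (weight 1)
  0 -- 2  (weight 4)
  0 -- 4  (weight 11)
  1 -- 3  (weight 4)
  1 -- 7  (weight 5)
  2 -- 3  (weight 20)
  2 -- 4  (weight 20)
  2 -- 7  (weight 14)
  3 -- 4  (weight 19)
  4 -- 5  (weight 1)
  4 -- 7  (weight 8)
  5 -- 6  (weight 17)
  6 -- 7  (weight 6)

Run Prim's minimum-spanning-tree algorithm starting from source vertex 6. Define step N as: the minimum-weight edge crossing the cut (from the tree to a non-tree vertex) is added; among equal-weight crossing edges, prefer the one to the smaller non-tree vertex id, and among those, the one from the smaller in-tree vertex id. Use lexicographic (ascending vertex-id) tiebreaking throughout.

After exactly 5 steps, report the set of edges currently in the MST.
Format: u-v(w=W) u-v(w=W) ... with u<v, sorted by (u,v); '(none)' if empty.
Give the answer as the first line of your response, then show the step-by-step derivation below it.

0-1(w=1) 0-2(w=4) 1-3(w=4) 1-7(w=5) 6-7(w=6)

step 1: add edge 6-7 (w=6); MST = {6-7(w=6)}
step 2: add edge 1-7 (w=5); MST = {1-7(w=5) 6-7(w=6)}
step 3: add edge 0-1 (w=1); MST = {0-1(w=1) 1-7(w=5) 6-7(w=6)}
step 4: add edge 0-2 (w=4); MST = {0-1(w=1) 0-2(w=4) 1-7(w=5) 6-7(w=6)}
step 5: add edge 1-3 (w=4); MST = {0-1(w=1) 0-2(w=4) 1-3(w=4) 1-7(w=5) 6-7(w=6)}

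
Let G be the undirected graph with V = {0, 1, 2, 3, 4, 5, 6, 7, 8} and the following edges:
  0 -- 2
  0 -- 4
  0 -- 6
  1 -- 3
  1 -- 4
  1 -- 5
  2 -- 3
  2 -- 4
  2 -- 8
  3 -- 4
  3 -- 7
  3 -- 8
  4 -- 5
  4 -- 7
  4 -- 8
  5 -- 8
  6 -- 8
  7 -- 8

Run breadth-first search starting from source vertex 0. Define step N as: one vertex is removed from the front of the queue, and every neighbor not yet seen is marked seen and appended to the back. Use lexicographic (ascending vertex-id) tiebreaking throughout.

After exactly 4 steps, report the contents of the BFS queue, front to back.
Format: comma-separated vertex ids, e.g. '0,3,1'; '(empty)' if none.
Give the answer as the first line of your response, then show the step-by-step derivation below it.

3,8,1,5,7

step 1: dequeue 0; queue=[2,4,6]; order=0
step 2: dequeue 2; queue=[4,6,3,8]; order=0,2
step 3: dequeue 4; queue=[6,3,8,1,5,7]; order=0,2,4
step 4: dequeue 6; queue=[3,8,1,5,7]; order=0,2,4,6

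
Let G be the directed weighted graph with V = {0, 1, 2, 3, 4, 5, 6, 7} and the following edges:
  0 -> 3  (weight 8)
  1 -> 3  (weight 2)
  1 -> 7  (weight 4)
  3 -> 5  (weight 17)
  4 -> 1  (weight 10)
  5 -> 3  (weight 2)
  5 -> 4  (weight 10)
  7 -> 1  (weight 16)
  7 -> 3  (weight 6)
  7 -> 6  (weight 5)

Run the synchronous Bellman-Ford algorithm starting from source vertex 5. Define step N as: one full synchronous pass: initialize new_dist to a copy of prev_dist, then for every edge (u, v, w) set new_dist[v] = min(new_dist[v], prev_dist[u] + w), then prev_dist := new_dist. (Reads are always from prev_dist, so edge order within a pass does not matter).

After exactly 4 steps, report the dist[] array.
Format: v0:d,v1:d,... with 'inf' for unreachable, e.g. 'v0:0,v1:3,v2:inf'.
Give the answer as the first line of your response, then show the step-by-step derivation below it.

v0:inf,v1:20,v2:inf,v3:2,v4:10,v5:0,v6:29,v7:24

step 1: dist = v0:inf,v1:inf,v2:inf,v3:2,v4:10,v5:0,v6:inf,v7:inf
step 2: dist = v0:inf,v1:20,v2:inf,v3:2,v4:10,v5:0,v6:inf,v7:inf
step 3: dist = v0:inf,v1:20,v2:inf,v3:2,v4:10,v5:0,v6:inf,v7:24
step 4: dist = v0:inf,v1:20,v2:inf,v3:2,v4:10,v5:0,v6:29,v7:24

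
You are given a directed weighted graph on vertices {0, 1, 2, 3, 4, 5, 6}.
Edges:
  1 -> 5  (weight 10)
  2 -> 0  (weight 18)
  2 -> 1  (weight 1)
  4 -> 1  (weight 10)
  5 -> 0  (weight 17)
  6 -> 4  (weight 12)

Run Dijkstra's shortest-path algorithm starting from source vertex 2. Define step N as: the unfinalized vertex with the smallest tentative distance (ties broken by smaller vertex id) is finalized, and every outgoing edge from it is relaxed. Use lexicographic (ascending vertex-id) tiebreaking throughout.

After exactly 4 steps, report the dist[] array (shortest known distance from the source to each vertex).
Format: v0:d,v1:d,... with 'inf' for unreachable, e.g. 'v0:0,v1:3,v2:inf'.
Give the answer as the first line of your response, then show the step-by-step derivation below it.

v0:18,v1:1,v2:0,v3:inf,v4:inf,v5:11,v6:inf

step 1: dist = v0:18,v1:1,v2:0,v3:inf,v4:inf,v5:inf,v6:inf
step 2: dist = v0:18,v1:1,v2:0,v3:inf,v4:inf,v5:11,v6:inf
step 3: dist = v0:18,v1:1,v2:0,v3:inf,v4:inf,v5:11,v6:inf
step 4: dist = v0:18,v1:1,v2:0,v3:inf,v4:inf,v5:11,v6:inf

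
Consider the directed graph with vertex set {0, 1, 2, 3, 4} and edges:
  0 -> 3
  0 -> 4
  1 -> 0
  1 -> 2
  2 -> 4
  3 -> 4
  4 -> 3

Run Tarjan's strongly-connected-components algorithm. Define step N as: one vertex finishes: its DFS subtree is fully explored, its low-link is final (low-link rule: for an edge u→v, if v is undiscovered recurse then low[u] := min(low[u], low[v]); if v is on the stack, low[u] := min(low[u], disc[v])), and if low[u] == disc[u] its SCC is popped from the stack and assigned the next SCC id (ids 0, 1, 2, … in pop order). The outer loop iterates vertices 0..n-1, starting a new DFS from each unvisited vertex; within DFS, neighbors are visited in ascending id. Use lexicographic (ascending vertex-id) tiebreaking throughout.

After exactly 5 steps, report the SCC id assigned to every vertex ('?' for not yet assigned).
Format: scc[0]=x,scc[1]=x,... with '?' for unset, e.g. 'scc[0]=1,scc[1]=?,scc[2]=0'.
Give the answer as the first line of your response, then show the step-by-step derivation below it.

scc[0]=1,scc[1]=3,scc[2]=2,scc[3]=0,scc[4]=0

step 1: low=(low[0]=0,low[1]=?,low[2]=?,low[3]=1,low[4]=1); scc=(scc[0]=?,scc[1]=?,scc[2]=?,scc[3]=?,scc[4]=?)
step 2: low=(low[0]=0,low[1]=?,low[2]=?,low[3]=1,low[4]=1); scc=(scc[0]=?,scc[1]=?,scc[2]=?,scc[3]=0,scc[4]=0)
step 3: low=(low[0]=0,low[1]=?,low[2]=?,low[3]=1,low[4]=1); scc=(scc[0]=1,scc[1]=?,scc[2]=?,scc[3]=0,scc[4]=0)
step 4: low=(low[0]=0,low[1]=3,low[2]=4,low[3]=1,low[4]=1); scc=(scc[0]=1,scc[1]=?,scc[2]=2,scc[3]=0,scc[4]=0)
step 5: low=(low[0]=0,low[1]=3,low[2]=4,low[3]=1,low[4]=1); scc=(scc[0]=1,scc[1]=3,scc[2]=2,scc[3]=0,scc[4]=0)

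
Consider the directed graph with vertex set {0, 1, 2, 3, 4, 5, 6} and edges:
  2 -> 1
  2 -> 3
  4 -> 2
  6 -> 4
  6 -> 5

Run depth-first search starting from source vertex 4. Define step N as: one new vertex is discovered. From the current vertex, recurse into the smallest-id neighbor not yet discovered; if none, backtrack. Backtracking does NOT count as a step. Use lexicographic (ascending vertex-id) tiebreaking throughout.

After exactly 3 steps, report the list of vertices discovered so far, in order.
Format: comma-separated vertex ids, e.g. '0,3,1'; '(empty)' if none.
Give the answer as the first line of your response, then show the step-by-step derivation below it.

4,2,1

step 1: discover 4; path=4; order=4
step 2: discover 2; path=4>2; order=4,2
step 3: discover 1; path=4>2>1; order=4,2,1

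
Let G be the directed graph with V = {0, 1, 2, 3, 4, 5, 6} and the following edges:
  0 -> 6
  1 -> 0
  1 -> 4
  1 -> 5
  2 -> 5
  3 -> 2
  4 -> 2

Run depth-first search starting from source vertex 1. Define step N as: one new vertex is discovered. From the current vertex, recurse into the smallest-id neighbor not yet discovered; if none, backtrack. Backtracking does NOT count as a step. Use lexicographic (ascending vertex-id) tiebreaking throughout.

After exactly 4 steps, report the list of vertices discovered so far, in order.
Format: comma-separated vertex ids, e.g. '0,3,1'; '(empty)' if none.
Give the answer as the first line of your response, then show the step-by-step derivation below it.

1,0,6,4

step 1: discover 1; path=1; order=1
step 2: discover 0; path=1>0; order=1,0
step 3: discover 6; path=1>0>6; order=1,0,6
step 4: discover 4; path=1>4; order=1,0,6,4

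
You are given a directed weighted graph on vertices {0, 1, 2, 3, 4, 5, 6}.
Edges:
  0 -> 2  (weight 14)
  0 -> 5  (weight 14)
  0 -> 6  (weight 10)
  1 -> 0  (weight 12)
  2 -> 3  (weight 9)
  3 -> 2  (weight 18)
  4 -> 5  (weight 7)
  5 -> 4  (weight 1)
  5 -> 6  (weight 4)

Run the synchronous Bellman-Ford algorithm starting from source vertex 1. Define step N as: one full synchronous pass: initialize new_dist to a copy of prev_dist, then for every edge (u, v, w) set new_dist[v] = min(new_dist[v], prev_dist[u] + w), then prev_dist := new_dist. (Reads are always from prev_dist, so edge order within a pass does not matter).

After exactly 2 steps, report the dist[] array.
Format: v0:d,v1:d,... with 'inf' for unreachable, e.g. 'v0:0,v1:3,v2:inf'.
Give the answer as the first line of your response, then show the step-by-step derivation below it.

v0:12,v1:0,v2:26,v3:inf,v4:inf,v5:26,v6:22

step 1: dist = v0:12,v1:0,v2:inf,v3:inf,v4:inf,v5:inf,v6:inf
step 2: dist = v0:12,v1:0,v2:26,v3:inf,v4:inf,v5:26,v6:22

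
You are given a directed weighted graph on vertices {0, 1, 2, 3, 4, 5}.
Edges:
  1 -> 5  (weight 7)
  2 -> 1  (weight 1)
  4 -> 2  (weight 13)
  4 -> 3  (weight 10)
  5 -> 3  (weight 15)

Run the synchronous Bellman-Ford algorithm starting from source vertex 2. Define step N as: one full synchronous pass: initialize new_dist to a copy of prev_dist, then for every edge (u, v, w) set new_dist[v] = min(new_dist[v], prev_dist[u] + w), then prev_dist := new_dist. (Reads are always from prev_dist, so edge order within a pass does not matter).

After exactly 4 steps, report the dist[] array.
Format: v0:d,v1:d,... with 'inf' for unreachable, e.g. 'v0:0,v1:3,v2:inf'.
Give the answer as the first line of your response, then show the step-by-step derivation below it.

v0:inf,v1:1,v2:0,v3:23,v4:inf,v5:8

step 1: dist = v0:inf,v1:1,v2:0,v3:inf,v4:inf,v5:inf
step 2: dist = v0:inf,v1:1,v2:0,v3:inf,v4:inf,v5:8
step 3: dist = v0:inf,v1:1,v2:0,v3:23,v4:inf,v5:8
step 4: dist = v0:inf,v1:1,v2:0,v3:23,v4:inf,v5:8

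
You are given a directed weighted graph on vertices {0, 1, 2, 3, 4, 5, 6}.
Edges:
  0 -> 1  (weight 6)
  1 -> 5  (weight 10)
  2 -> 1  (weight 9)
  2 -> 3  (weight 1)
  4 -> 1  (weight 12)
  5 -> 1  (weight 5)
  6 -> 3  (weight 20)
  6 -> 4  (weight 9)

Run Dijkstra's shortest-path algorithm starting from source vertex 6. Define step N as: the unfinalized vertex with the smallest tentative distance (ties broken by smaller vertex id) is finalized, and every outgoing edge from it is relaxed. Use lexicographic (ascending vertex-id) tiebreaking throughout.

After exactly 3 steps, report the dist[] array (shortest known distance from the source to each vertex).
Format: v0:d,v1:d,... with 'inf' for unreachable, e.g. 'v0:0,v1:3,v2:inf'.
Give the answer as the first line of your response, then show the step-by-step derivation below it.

v0:inf,v1:21,v2:inf,v3:20,v4:9,v5:inf,v6:0

step 1: dist = v0:inf,v1:inf,v2:inf,v3:20,v4:9,v5:inf,v6:0
step 2: dist = v0:inf,v1:21,v2:inf,v3:20,v4:9,v5:inf,v6:0
step 3: dist = v0:inf,v1:21,v2:inf,v3:20,v4:9,v5:inf,v6:0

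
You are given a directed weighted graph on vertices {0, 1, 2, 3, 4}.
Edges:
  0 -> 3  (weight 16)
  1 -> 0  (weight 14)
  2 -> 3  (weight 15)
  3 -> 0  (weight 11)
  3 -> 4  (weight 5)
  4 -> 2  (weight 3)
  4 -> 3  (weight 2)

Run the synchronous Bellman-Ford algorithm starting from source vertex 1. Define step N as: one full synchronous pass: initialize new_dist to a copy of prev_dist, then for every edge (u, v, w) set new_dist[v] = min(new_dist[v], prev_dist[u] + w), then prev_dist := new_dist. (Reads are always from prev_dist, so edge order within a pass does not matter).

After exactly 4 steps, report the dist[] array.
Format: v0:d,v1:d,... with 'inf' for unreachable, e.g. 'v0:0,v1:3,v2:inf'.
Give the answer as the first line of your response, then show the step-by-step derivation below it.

v0:14,v1:0,v2:38,v3:30,v4:35

step 1: dist = v0:14,v1:0,v2:inf,v3:inf,v4:inf
step 2: dist = v0:14,v1:0,v2:inf,v3:30,v4:inf
step 3: dist = v0:14,v1:0,v2:inf,v3:30,v4:35
step 4: dist = v0:14,v1:0,v2:38,v3:30,v4:35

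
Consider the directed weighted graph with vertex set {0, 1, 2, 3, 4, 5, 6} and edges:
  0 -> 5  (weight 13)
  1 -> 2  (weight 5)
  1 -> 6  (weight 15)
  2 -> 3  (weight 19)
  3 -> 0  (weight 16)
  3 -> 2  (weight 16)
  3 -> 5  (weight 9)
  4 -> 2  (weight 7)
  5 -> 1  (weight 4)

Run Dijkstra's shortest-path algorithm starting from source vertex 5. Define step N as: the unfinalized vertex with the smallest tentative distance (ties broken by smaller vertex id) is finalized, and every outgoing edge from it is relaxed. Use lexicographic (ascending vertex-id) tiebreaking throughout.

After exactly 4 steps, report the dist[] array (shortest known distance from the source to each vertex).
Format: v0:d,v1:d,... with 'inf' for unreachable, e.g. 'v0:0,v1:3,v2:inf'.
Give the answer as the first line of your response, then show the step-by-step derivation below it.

v0:inf,v1:4,v2:9,v3:28,v4:inf,v5:0,v6:19

step 1: dist = v0:inf,v1:4,v2:inf,v3:inf,v4:inf,v5:0,v6:inf
step 2: dist = v0:inf,v1:4,v2:9,v3:inf,v4:inf,v5:0,v6:19
step 3: dist = v0:inf,v1:4,v2:9,v3:28,v4:inf,v5:0,v6:19
step 4: dist = v0:inf,v1:4,v2:9,v3:28,v4:inf,v5:0,v6:19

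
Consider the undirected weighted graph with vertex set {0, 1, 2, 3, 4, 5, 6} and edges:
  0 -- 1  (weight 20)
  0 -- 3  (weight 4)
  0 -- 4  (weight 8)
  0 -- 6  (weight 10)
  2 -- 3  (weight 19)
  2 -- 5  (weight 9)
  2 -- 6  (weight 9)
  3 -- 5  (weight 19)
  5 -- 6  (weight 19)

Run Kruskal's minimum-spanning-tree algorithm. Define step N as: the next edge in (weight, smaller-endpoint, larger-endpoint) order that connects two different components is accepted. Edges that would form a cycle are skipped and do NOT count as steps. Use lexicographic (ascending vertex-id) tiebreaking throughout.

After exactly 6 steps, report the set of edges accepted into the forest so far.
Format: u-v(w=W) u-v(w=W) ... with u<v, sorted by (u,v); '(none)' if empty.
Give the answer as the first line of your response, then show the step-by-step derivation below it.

0-1(w=20) 0-3(w=4) 0-4(w=8) 0-6(w=10) 2-5(w=9) 2-6(w=9)

step 1: add edge 0-3 (w=4); MST = {0-3(w=4)}
step 2: add edge 0-4 (w=8); MST = {0-3(w=4) 0-4(w=8)}
step 3: add edge 2-5 (w=9); MST = {0-3(w=4) 0-4(w=8) 2-5(w=9)}
step 4: add edge 2-6 (w=9); MST = {0-3(w=4) 0-4(w=8) 2-5(w=9) 2-6(w=9)}
step 5: add edge 0-6 (w=10); MST = {0-3(w=4) 0-4(w=8) 0-6(w=10) 2-5(w=9) 2-6(w=9)}
step 6: add edge 0-1 (w=20); MST = {0-1(w=20) 0-3(w=4) 0-4(w=8) 0-6(w=10) 2-5(w=9) 2-6(w=9)}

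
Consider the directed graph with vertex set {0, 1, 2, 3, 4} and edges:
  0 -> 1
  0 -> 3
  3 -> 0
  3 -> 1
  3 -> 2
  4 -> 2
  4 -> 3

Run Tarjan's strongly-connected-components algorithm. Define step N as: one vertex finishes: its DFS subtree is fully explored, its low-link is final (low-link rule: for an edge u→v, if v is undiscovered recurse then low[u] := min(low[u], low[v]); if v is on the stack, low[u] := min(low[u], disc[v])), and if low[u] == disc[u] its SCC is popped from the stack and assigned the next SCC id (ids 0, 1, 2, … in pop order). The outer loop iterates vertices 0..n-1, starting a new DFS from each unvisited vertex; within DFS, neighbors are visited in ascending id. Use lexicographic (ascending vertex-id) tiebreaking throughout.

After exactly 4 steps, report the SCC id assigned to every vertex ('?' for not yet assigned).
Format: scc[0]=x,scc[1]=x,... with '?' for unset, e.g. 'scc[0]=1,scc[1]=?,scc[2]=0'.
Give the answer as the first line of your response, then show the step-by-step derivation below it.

scc[0]=2,scc[1]=0,scc[2]=1,scc[3]=2,scc[4]=?

step 1: low=(low[0]=0,low[1]=1,low[2]=?,low[3]=?,low[4]=?); scc=(scc[0]=?,scc[1]=0,scc[2]=?,scc[3]=?,scc[4]=?)
step 2: low=(low[0]=0,low[1]=1,low[2]=3,low[3]=0,low[4]=?); scc=(scc[0]=?,scc[1]=0,scc[2]=1,scc[3]=?,scc[4]=?)
step 3: low=(low[0]=0,low[1]=1,low[2]=3,low[3]=0,low[4]=?); scc=(scc[0]=?,scc[1]=0,scc[2]=1,scc[3]=?,scc[4]=?)
step 4: low=(low[0]=0,low[1]=1,low[2]=3,low[3]=0,low[4]=?); scc=(scc[0]=2,scc[1]=0,scc[2]=1,scc[3]=2,scc[4]=?)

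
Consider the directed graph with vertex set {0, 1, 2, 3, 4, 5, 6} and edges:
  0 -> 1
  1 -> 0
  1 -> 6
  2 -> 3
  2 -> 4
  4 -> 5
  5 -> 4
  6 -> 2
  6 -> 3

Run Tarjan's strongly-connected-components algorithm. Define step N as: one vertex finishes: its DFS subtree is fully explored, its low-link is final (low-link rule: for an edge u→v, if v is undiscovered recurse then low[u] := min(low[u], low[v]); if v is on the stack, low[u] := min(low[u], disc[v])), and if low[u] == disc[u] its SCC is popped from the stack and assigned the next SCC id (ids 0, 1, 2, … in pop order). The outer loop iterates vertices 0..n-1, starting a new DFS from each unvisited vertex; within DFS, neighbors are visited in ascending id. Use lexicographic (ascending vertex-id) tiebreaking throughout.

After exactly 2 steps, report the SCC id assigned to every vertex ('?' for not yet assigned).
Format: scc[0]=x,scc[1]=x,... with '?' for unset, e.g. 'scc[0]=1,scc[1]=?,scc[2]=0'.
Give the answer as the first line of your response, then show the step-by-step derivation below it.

scc[0]=?,scc[1]=?,scc[2]=?,scc[3]=0,scc[4]=?,scc[5]=?,scc[6]=?

step 1: low=(low[0]=0,low[1]=0,low[2]=3,low[3]=4,low[4]=?,low[5]=?,low[6]=2); scc=(scc[0]=?,scc[1]=?,scc[2]=?,scc[3]=0,scc[4]=?,scc[5]=?,scc[6]=?)
step 2: low=(low[0]=0,low[1]=0,low[2]=3,low[3]=4,low[4]=5,low[5]=5,low[6]=2); scc=(scc[0]=?,scc[1]=?,scc[2]=?,scc[3]=0,scc[4]=?,scc[5]=?,scc[6]=?)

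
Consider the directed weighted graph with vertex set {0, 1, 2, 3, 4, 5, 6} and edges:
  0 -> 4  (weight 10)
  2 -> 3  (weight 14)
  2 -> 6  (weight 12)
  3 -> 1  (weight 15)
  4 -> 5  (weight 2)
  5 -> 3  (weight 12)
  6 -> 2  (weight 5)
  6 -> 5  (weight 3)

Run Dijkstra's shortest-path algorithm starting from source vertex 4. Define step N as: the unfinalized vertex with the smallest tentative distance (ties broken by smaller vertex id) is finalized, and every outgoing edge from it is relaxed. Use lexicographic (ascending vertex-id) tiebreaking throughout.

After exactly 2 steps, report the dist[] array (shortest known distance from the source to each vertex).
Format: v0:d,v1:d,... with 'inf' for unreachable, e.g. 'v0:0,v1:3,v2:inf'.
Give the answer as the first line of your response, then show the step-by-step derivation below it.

v0:inf,v1:inf,v2:inf,v3:14,v4:0,v5:2,v6:inf

step 1: dist = v0:inf,v1:inf,v2:inf,v3:inf,v4:0,v5:2,v6:inf
step 2: dist = v0:inf,v1:inf,v2:inf,v3:14,v4:0,v5:2,v6:inf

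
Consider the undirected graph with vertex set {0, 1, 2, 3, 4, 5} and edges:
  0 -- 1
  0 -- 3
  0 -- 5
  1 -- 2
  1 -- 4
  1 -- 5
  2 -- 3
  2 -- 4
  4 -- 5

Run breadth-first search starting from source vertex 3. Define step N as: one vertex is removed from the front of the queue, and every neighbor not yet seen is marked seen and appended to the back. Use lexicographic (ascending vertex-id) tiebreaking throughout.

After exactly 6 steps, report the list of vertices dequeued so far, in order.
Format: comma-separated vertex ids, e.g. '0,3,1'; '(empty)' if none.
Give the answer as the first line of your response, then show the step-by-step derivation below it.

3,0,2,1,5,4

step 1: dequeue 3; queue=[0,2]; order=3
step 2: dequeue 0; queue=[2,1,5]; order=3,0
step 3: dequeue 2; queue=[1,5,4]; order=3,0,2
step 4: dequeue 1; queue=[5,4]; order=3,0,2,1
step 5: dequeue 5; queue=[4]; order=3,0,2,1,5
step 6: dequeue 4; queue=[(empty)]; order=3,0,2,1,5,4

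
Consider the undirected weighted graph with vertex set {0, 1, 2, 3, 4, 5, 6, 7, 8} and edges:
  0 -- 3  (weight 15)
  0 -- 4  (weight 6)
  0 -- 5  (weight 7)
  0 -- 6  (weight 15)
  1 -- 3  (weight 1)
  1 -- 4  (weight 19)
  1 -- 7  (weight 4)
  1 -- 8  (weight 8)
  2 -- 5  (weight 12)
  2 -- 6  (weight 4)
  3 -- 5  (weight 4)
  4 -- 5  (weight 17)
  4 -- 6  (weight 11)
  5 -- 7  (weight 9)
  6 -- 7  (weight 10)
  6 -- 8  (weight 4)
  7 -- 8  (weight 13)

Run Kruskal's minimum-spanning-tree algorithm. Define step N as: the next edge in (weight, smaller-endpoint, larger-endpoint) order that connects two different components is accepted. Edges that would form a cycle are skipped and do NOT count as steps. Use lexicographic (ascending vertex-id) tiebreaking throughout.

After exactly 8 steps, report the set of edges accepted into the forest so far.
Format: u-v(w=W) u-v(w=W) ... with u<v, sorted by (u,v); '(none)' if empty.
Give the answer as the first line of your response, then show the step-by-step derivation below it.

0-4(w=6) 0-5(w=7) 1-3(w=1) 1-7(w=4) 1-8(w=8) 2-6(w=4) 3-5(w=4) 6-8(w=4)

step 1: add edge 1-3 (w=1); MST = {1-3(w=1)}
step 2: add edge 1-7 (w=4); MST = {1-3(w=1) 1-7(w=4)}
step 3: add edge 2-6 (w=4); MST = {1-3(w=1) 1-7(w=4) 2-6(w=4)}
step 4: add edge 3-5 (w=4); MST = {1-3(w=1) 1-7(w=4) 2-6(w=4) 3-5(w=4)}
step 5: add edge 6-8 (w=4); MST = {1-3(w=1) 1-7(w=4) 2-6(w=4) 3-5(w=4) 6-8(w=4)}
step 6: add edge 0-4 (w=6); MST = {0-4(w=6) 1-3(w=1) 1-7(w=4) 2-6(w=4) 3-5(w=4) 6-8(w=4)}
step 7: add edge 0-5 (w=7); MST = {0-4(w=6) 0-5(w=7) 1-3(w=1) 1-7(w=4) 2-6(w=4) 3-5(w=4) 6-8(w=4)}
step 8: add edge 1-8 (w=8); MST = {0-4(w=6) 0-5(w=7) 1-3(w=1) 1-7(w=4) 1-8(w=8) 2-6(w=4) 3-5(w=4) 6-8(w=4)}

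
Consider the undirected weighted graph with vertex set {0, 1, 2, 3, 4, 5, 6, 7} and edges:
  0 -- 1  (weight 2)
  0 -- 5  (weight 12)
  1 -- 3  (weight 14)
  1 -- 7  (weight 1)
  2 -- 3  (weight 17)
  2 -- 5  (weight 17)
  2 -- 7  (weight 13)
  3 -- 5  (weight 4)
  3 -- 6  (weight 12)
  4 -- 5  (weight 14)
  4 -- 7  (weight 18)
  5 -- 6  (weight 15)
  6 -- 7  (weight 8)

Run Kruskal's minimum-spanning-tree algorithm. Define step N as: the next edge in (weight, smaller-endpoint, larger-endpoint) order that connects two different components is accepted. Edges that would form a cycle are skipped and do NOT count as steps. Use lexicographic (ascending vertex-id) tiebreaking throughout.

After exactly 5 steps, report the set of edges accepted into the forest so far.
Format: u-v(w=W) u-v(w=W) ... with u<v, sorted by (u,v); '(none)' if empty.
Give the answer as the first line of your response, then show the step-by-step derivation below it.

0-1(w=2) 0-5(w=12) 1-7(w=1) 3-5(w=4) 6-7(w=8)

step 1: add edge 1-7 (w=1); MST = {1-7(w=1)}
step 2: add edge 0-1 (w=2); MST = {0-1(w=2) 1-7(w=1)}
step 3: add edge 3-5 (w=4); MST = {0-1(w=2) 1-7(w=1) 3-5(w=4)}
step 4: add edge 6-7 (w=8); MST = {0-1(w=2) 1-7(w=1) 3-5(w=4) 6-7(w=8)}
step 5: add edge 0-5 (w=12); MST = {0-1(w=2) 0-5(w=12) 1-7(w=1) 3-5(w=4) 6-7(w=8)}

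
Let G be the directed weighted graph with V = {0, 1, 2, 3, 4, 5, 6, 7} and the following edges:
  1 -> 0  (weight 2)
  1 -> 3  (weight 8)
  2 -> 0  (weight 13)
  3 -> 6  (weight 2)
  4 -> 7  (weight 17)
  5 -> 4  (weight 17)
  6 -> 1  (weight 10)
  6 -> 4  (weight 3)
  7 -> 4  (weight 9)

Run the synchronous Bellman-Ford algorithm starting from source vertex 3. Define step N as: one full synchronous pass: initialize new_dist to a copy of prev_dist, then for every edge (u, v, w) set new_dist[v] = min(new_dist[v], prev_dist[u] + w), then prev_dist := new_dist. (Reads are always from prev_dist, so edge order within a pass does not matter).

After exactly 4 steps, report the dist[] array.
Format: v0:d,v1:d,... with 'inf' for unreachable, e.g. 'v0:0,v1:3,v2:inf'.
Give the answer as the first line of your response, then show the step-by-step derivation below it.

v0:14,v1:12,v2:inf,v3:0,v4:5,v5:inf,v6:2,v7:22

step 1: dist = v0:inf,v1:inf,v2:inf,v3:0,v4:inf,v5:inf,v6:2,v7:inf
step 2: dist = v0:inf,v1:12,v2:inf,v3:0,v4:5,v5:inf,v6:2,v7:inf
step 3: dist = v0:14,v1:12,v2:inf,v3:0,v4:5,v5:inf,v6:2,v7:22
step 4: dist = v0:14,v1:12,v2:inf,v3:0,v4:5,v5:inf,v6:2,v7:22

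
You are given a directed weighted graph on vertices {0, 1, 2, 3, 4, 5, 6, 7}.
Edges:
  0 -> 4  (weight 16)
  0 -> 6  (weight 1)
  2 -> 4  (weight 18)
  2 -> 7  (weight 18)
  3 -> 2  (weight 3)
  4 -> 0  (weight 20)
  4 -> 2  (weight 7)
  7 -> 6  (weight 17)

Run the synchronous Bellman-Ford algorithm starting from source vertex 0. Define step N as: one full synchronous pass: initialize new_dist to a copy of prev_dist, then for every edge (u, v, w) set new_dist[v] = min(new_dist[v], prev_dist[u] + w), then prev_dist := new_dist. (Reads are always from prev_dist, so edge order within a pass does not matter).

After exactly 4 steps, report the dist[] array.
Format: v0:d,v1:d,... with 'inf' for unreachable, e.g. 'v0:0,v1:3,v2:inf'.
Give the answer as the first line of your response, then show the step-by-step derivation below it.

v0:0,v1:inf,v2:23,v3:inf,v4:16,v5:inf,v6:1,v7:41

step 1: dist = v0:0,v1:inf,v2:inf,v3:inf,v4:16,v5:inf,v6:1,v7:inf
step 2: dist = v0:0,v1:inf,v2:23,v3:inf,v4:16,v5:inf,v6:1,v7:inf
step 3: dist = v0:0,v1:inf,v2:23,v3:inf,v4:16,v5:inf,v6:1,v7:41
step 4: dist = v0:0,v1:inf,v2:23,v3:inf,v4:16,v5:inf,v6:1,v7:41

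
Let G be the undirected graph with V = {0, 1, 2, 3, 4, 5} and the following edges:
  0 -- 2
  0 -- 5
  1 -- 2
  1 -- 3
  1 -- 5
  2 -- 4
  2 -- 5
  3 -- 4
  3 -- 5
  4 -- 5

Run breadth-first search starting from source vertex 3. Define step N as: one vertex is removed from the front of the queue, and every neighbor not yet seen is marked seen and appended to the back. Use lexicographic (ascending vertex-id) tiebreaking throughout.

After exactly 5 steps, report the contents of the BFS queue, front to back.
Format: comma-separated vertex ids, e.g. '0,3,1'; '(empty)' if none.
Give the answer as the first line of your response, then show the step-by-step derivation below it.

0

step 1: dequeue 3; queue=[1,4,5]; order=3
step 2: dequeue 1; queue=[4,5,2]; order=3,1
step 3: dequeue 4; queue=[5,2]; order=3,1,4
step 4: dequeue 5; queue=[2,0]; order=3,1,4,5
step 5: dequeue 2; queue=[0]; order=3,1,4,5,2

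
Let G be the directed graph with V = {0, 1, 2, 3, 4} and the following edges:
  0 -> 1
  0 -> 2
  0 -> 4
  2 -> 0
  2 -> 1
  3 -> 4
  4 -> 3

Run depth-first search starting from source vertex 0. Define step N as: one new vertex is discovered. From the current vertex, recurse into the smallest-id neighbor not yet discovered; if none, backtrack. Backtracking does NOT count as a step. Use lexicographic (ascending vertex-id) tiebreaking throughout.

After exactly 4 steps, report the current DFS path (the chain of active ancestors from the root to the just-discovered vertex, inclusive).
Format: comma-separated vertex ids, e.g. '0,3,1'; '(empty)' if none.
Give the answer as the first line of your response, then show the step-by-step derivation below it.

0,4

step 1: discover 0; path=0; order=0
step 2: discover 1; path=0>1; order=0,1
step 3: discover 2; path=0>2; order=0,1,2
step 4: discover 4; path=0>4; order=0,1,2,4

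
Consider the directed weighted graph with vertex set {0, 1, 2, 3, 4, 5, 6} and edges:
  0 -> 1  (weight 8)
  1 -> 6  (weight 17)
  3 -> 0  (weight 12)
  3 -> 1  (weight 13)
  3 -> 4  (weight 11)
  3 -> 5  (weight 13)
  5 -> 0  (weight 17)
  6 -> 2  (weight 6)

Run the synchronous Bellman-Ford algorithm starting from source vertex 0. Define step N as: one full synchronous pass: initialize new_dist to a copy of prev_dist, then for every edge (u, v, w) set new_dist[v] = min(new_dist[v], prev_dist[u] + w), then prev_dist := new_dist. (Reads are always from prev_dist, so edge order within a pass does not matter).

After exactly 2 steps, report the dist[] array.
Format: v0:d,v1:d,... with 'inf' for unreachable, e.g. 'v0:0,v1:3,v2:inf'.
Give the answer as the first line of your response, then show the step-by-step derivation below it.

v0:0,v1:8,v2:inf,v3:inf,v4:inf,v5:inf,v6:25

step 1: dist = v0:0,v1:8,v2:inf,v3:inf,v4:inf,v5:inf,v6:inf
step 2: dist = v0:0,v1:8,v2:inf,v3:inf,v4:inf,v5:inf,v6:25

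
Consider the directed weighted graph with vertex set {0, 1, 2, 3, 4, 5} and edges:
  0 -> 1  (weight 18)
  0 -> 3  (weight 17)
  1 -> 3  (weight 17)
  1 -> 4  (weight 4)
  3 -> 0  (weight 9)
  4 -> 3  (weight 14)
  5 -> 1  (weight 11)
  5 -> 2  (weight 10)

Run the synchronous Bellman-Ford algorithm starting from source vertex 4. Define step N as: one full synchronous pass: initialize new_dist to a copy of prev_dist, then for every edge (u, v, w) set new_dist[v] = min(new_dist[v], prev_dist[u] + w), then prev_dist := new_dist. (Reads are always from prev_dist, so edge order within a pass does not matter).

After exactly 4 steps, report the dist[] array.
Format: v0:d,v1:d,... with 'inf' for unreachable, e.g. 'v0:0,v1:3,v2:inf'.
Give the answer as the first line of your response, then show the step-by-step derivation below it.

v0:23,v1:41,v2:inf,v3:14,v4:0,v5:inf

step 1: dist = v0:inf,v1:inf,v2:inf,v3:14,v4:0,v5:inf
step 2: dist = v0:23,v1:inf,v2:inf,v3:14,v4:0,v5:inf
step 3: dist = v0:23,v1:41,v2:inf,v3:14,v4:0,v5:inf
step 4: dist = v0:23,v1:41,v2:inf,v3:14,v4:0,v5:inf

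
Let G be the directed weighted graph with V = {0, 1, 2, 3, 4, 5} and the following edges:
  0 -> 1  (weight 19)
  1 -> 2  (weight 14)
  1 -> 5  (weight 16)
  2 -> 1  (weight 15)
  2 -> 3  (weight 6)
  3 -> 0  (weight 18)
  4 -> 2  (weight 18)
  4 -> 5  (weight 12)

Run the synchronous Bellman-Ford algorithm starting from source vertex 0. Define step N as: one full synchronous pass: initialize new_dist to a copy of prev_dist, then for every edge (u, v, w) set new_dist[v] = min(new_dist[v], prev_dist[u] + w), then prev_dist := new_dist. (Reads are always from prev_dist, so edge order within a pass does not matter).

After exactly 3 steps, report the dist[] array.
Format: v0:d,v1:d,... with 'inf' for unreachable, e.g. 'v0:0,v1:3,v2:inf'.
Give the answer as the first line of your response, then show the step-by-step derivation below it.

v0:0,v1:19,v2:33,v3:39,v4:inf,v5:35

step 1: dist = v0:0,v1:19,v2:inf,v3:inf,v4:inf,v5:inf
step 2: dist = v0:0,v1:19,v2:33,v3:inf,v4:inf,v5:35
step 3: dist = v0:0,v1:19,v2:33,v3:39,v4:inf,v5:35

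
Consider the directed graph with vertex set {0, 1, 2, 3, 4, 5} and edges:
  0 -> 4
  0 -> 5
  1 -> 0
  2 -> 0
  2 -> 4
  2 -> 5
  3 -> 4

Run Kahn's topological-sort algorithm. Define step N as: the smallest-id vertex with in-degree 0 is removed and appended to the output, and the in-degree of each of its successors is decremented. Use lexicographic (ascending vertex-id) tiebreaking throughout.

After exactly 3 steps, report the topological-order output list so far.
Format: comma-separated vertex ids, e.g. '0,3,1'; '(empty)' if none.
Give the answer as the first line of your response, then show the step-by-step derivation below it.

1,2,0

step 1: output 1; order=[1]; indeg=(1,0,0,0,3,2)
step 2: output 2; order=[1,2]; indeg=(0,0,0,0,2,1)
step 3: output 0; order=[1,2,0]; indeg=(0,0,0,0,1,0)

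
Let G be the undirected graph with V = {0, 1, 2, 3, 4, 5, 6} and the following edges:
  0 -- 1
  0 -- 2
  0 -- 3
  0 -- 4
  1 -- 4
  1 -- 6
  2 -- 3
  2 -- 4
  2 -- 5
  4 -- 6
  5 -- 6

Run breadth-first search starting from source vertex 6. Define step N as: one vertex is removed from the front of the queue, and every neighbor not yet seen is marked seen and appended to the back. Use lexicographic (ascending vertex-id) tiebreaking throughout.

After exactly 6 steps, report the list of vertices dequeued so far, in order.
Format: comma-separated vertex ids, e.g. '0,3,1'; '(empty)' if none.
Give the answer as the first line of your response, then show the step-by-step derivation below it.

6,1,4,5,0,2

step 1: dequeue 6; queue=[1,4,5]; order=6
step 2: dequeue 1; queue=[4,5,0]; order=6,1
step 3: dequeue 4; queue=[5,0,2]; order=6,1,4
step 4: dequeue 5; queue=[0,2]; order=6,1,4,5
step 5: dequeue 0; queue=[2,3]; order=6,1,4,5,0
step 6: dequeue 2; queue=[3]; order=6,1,4,5,0,2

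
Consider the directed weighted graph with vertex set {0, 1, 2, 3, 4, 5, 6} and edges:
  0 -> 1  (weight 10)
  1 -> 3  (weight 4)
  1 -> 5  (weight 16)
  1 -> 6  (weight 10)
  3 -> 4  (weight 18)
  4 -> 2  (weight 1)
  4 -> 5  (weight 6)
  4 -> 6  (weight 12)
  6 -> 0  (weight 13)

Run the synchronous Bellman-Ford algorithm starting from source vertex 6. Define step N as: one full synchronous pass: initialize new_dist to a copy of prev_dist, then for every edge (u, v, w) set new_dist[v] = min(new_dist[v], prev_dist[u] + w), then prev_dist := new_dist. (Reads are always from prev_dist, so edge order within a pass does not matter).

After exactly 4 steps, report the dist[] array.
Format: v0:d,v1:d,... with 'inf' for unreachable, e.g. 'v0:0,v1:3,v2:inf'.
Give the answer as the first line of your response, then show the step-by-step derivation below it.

v0:13,v1:23,v2:inf,v3:27,v4:45,v5:39,v6:0

step 1: dist = v0:13,v1:inf,v2:inf,v3:inf,v4:inf,v5:inf,v6:0
step 2: dist = v0:13,v1:23,v2:inf,v3:inf,v4:inf,v5:inf,v6:0
step 3: dist = v0:13,v1:23,v2:inf,v3:27,v4:inf,v5:39,v6:0
step 4: dist = v0:13,v1:23,v2:inf,v3:27,v4:45,v5:39,v6:0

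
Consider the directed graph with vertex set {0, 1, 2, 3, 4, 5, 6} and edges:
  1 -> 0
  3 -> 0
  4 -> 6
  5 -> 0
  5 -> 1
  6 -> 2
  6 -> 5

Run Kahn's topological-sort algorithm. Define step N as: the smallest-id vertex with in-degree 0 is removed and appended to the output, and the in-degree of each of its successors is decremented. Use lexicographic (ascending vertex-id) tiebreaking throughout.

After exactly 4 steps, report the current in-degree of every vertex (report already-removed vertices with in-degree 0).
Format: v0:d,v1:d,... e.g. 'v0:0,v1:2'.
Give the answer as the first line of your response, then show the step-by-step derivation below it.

v0:2,v1:1,v2:0,v3:0,v4:0,v5:0,v6:0

step 1: output 3; order=[3]; indeg=(2,1,1,0,0,1,1)
step 2: output 4; order=[3,4]; indeg=(2,1,1,0,0,1,0)
step 3: output 6; order=[3,4,6]; indeg=(2,1,0,0,0,0,0)
step 4: output 2; order=[3,4,6,2]; indeg=(2,1,0,0,0,0,0)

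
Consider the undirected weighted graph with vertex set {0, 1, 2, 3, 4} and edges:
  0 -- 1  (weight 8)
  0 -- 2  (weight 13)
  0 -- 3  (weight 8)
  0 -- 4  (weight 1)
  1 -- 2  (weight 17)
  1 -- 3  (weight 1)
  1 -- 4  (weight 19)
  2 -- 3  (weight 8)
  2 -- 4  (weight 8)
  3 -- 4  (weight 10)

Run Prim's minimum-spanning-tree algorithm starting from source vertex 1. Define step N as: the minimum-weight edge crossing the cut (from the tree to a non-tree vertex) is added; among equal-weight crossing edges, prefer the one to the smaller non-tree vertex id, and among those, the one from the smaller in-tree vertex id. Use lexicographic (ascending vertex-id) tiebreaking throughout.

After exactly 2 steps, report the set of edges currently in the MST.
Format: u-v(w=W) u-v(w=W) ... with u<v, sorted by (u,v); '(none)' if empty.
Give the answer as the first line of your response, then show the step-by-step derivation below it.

0-1(w=8) 1-3(w=1)

step 1: add edge 1-3 (w=1); MST = {1-3(w=1)}
step 2: add edge 0-1 (w=8); MST = {0-1(w=8) 1-3(w=1)}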